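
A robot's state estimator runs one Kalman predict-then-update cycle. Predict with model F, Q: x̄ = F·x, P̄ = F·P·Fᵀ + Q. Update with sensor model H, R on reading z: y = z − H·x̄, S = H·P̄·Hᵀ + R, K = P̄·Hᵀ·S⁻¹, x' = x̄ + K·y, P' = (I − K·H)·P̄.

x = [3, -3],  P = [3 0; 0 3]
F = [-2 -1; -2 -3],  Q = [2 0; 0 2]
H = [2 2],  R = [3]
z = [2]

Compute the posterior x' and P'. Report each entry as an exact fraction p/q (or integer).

x̄ = F·x = [-3, 3]
P̄ = F·P·Fᵀ + Q = [17 21; 21 41]
y = z − H·x̄ = [2]
S = H·P̄·Hᵀ + R = [403]
K = P̄·Hᵀ·S⁻¹ = [76/403; 4/13]
x' = x̄ + K·y = [-1057/403, 47/13]
P' = (I − K·H)·P̄ = [1075/403 -31/13; -31/13 37/13]

x' = [-1057/403, 47/13]
P' = [1075/403 -31/13; -31/13 37/13]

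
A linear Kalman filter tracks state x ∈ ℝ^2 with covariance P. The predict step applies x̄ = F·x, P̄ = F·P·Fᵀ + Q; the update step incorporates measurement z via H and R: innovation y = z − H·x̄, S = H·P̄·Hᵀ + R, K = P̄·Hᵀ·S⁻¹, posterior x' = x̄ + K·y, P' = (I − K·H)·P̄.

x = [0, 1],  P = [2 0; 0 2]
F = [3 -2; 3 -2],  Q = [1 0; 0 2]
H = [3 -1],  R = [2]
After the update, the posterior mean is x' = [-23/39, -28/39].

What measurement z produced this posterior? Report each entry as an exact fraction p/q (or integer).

x̄ = F·x = [-2, -2]
P̄ = F·P·Fᵀ + Q = [27 26; 26 28]
S = H·P̄·Hᵀ + R = [117]
K = P̄·Hᵀ·S⁻¹ = [55/117; 50/117]
x' − x̄ = [55/39, 50/39] = K·y
y = (KᵀK)⁻¹·Kᵀ·(x' − x̄) = [3]
z = y + H·x̄ = [3] + [-4] = [-1]

z = [-1]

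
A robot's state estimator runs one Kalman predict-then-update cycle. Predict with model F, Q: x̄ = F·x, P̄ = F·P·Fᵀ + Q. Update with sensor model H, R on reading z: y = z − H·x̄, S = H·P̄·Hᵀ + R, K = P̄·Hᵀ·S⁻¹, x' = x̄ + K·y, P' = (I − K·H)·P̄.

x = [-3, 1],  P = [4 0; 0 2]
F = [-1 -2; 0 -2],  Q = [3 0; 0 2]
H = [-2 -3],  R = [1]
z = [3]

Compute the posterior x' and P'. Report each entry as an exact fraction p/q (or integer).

x' = [301/247, -448/247]
P' = [789/247 -508/247; -508/247 354/247]

x̄ = F·x = [1, -2]
P̄ = F·P·Fᵀ + Q = [15 8; 8 10]
y = z − H·x̄ = [-1]
S = H·P̄·Hᵀ + R = [247]
K = P̄·Hᵀ·S⁻¹ = [-54/247; -46/247]
x' = x̄ + K·y = [301/247, -448/247]
P' = (I − K·H)·P̄ = [789/247 -508/247; -508/247 354/247]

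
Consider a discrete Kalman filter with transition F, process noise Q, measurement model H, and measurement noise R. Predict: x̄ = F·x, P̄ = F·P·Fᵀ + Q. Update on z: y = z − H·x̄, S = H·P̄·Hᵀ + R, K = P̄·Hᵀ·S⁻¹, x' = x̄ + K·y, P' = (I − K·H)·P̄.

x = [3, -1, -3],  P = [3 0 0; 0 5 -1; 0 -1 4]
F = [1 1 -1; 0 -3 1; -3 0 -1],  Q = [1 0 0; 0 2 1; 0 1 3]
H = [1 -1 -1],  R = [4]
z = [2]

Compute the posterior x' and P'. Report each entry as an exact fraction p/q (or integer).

x' = [191/76, 333/76, -78/19]
P' = [129/38 -97/38 92/19; -97/38 797/38 -410/19; 92/19 -410/19 518/19]

x̄ = F·x = [5, 0, -6]
P̄ = F·P·Fᵀ + Q = [15 -23 -4; -23 57 -6; -4 -6 34]
y = z − H·x̄ = [-9]
S = H·P̄·Hᵀ + R = [152]
K = P̄·Hᵀ·S⁻¹ = [21/76; -37/76; -4/19]
x' = x̄ + K·y = [191/76, 333/76, -78/19]
P' = (I − K·H)·P̄ = [129/38 -97/38 92/19; -97/38 797/38 -410/19; 92/19 -410/19 518/19]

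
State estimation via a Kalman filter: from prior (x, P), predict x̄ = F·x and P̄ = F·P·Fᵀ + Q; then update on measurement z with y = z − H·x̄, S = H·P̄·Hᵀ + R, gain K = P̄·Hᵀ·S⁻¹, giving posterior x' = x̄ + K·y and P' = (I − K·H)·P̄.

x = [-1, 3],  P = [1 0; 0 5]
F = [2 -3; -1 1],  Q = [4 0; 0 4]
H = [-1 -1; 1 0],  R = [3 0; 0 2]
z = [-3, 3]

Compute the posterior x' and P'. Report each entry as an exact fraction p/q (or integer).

x' = [76/29, 19/232]
P' = [50/29 -73/58; -73/58 1265/464]

x̄ = F·x = [-11, 4]
P̄ = F·P·Fᵀ + Q = [53 -17; -17 10]
y = z − H·x̄ = [-10, 14]
S = H·P̄·Hᵀ + R = [32 -36; -36 55]
K = P̄·Hᵀ·S⁻¹ = [-9/58 25/29; -227/464 -73/116]
x' = x̄ + K·y = [76/29, 19/232]
P' = (I − K·H)·P̄ = [50/29 -73/58; -73/58 1265/464]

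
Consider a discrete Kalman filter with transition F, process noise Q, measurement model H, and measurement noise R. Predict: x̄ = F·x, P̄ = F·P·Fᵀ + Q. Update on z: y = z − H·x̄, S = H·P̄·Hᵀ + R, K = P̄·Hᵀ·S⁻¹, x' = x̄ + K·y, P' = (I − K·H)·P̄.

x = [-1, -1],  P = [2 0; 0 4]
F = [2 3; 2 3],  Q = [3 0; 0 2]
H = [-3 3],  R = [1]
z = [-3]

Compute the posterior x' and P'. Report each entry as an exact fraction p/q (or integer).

x' = [-203/46, -124/23]
P' = [2081/46 1039/23; 1039/23 1040/23]

x̄ = F·x = [-5, -5]
P̄ = F·P·Fᵀ + Q = [47 44; 44 46]
y = z − H·x̄ = [-3]
S = H·P̄·Hᵀ + R = [46]
K = P̄·Hᵀ·S⁻¹ = [-9/46; 3/23]
x' = x̄ + K·y = [-203/46, -124/23]
P' = (I − K·H)·P̄ = [2081/46 1039/23; 1039/23 1040/23]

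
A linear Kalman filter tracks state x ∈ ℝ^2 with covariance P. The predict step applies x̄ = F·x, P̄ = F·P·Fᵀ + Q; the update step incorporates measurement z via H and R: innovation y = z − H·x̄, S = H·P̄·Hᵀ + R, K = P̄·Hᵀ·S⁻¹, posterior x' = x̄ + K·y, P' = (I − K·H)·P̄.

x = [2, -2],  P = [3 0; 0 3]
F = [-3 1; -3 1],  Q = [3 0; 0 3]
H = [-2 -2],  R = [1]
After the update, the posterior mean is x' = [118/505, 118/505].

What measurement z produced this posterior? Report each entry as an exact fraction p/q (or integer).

z = [-1]

x̄ = F·x = [-8, -8]
P̄ = F·P·Fᵀ + Q = [33 30; 30 33]
S = H·P̄·Hᵀ + R = [505]
K = P̄·Hᵀ·S⁻¹ = [-126/505; -126/505]
x' − x̄ = [4158/505, 4158/505] = K·y
y = (KᵀK)⁻¹·Kᵀ·(x' − x̄) = [-33]
z = y + H·x̄ = [-33] + [32] = [-1]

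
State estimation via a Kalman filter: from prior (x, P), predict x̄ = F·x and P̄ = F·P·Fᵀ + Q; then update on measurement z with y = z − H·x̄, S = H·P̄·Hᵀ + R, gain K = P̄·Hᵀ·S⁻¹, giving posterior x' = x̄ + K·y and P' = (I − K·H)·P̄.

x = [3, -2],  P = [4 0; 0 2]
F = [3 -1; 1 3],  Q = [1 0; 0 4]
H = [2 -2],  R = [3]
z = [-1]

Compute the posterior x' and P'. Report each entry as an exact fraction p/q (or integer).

x̄ = F·x = [11, -3]
P̄ = F·P·Fᵀ + Q = [39 6; 6 26]
y = z − H·x̄ = [-29]
S = H·P̄·Hᵀ + R = [215]
K = P̄·Hᵀ·S⁻¹ = [66/215; -8/43]
x' = x̄ + K·y = [451/215, 103/43]
P' = (I − K·H)·P̄ = [4029/215 786/43; 786/43 798/43]

x' = [451/215, 103/43]
P' = [4029/215 786/43; 786/43 798/43]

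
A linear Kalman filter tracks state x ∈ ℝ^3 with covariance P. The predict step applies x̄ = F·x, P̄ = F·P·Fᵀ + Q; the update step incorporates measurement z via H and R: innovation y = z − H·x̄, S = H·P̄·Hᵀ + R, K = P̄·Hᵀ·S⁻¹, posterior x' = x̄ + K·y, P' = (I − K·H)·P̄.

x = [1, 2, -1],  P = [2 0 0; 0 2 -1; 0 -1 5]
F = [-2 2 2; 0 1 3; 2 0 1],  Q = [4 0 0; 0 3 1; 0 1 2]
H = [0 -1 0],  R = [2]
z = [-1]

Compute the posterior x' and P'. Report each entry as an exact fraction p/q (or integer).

x' = [26/23, 21/23, 38/23]
P' = [398/23 26/23 -195/23; 26/23 44/23 15/23; -195/23 15/23 465/46]

x̄ = F·x = [0, -1, 1]
P̄ = F·P·Fᵀ + Q = [32 26 0; 26 44 15; 0 15 15]
y = z − H·x̄ = [-2]
S = H·P̄·Hᵀ + R = [46]
K = P̄·Hᵀ·S⁻¹ = [-13/23; -22/23; -15/46]
x' = x̄ + K·y = [26/23, 21/23, 38/23]
P' = (I − K·H)·P̄ = [398/23 26/23 -195/23; 26/23 44/23 15/23; -195/23 15/23 465/46]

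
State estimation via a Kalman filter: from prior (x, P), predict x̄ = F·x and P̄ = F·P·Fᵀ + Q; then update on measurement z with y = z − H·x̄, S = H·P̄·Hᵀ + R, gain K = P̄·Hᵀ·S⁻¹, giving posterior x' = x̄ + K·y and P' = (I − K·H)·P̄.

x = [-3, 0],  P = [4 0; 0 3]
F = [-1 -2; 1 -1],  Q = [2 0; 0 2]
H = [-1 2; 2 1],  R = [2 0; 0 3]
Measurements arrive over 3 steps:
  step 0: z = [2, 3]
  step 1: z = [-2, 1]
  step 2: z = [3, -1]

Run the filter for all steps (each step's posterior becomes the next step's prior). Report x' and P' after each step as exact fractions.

step 0: x' = [229/267, 1273/1068], P' = [145/267 41/534; 41/534 112/267]
step 1: x' = [53047/146331, -87176/146331], P' = [72826/146331 9490/146331; 9490/146331 55621/146331]
step 2: x' = [-739595/935619, 4725377/4678095], P' = [154206/311873 20013/311873; 20013/311873 1181727/3118730]

step 0: x̄ = F·x = [3, -3]
step 0: P̄ = F·P·Fᵀ + Q = [18 2; 2 9]
step 0: y = z − H·x̄ = [11, 0]
step 0: S = H·P̄·Hᵀ + R = [48 -12; -12 92]
step 0: K = P̄·Hᵀ·S⁻¹ = [-52/267 69/178; 407/1068 17/89]
step 0: x' = x̄ + K·y = [229/267, 1273/1068]
step 0: P' = (I − K·H)·P̄ = [145/267 41/534; 41/534 112/267]
step 1: x̄ = F·x = [-577/178, -119/356]
step 1: P̄ = F·P·Fᵀ + Q = [403/89 39/178; 39/178 250/89]
step 1: y = z − H·x̄ = [-407/89, 2783/356]
step 1: S = H·P̄·Hᵀ + R = [1503/89 -495/178; -495/178 2207/89]
step 1: K = P̄·Hᵀ·S⁻¹ = [-26923/146331 5746/16259; 50876/146331 2763/16259]
step 1: x' = x̄ + K·y = [53047/146331, -87176/146331]
step 1: P' = (I − K·H)·P̄ = [72826/146331 9490/146331; 9490/146331 55621/146331]
step 2: x̄ = F·x = [40435/48777, 46741/48777]
step 2: P̄ = F·P·Fᵀ + Q = [69548/16259 3214/16259; 3214/16259 44681/16259]
step 2: y = z − H·x̄ = [93284/48777, -58796/16259]
step 2: S = H·P̄·Hᵀ + R = [267934/16259 -40092/16259; -40092/16259 384506/16259]
step 2: K = P̄·Hᵀ·S⁻¹ = [-57090/311873 109475/311873; 540831/1559365 527329/3118730]
step 2: x' = x̄ + K·y = [-739595/935619, 4725377/4678095]
step 2: P' = (I − K·H)·P̄ = [154206/311873 20013/311873; 20013/311873 1181727/3118730]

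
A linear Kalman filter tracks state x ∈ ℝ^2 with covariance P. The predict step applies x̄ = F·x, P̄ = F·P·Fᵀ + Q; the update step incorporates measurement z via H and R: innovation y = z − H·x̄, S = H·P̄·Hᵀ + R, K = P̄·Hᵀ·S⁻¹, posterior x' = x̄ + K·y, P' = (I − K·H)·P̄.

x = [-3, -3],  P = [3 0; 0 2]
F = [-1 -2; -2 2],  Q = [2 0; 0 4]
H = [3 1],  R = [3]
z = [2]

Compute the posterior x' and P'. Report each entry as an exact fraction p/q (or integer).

x̄ = F·x = [9, 0]
P̄ = F·P·Fᵀ + Q = [13 -2; -2 24]
y = z − H·x̄ = [-25]
S = H·P̄·Hᵀ + R = [132]
K = P̄·Hᵀ·S⁻¹ = [37/132; 3/22]
x' = x̄ + K·y = [263/132, -75/22]
P' = (I − K·H)·P̄ = [347/132 -155/22; -155/22 237/11]

x' = [263/132, -75/22]
P' = [347/132 -155/22; -155/22 237/11]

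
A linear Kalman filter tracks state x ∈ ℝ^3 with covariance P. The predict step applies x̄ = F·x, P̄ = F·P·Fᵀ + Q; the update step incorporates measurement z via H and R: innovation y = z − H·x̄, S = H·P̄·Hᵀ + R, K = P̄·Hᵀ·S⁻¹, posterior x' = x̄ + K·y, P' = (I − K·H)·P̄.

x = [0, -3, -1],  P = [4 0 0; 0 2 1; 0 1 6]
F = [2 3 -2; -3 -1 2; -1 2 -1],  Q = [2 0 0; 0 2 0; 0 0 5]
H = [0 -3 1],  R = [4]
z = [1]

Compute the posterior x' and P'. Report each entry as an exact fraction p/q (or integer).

x̄ = F·x = [-7, 1, -5]
P̄ = F·P·Fᵀ + Q = [48 -46 9; -46 60 1; 9 1 19]
y = z − H·x̄ = [9]
S = H·P̄·Hᵀ + R = [557]
K = P̄·Hᵀ·S⁻¹ = [147/557; -179/557; 16/557]
x' = x̄ + K·y = [-2576/557, -1054/557, -2641/557]
P' = (I − K·H)·P̄ = [5127/557 691/557 2661/557; 691/557 1379/557 3421/557; 2661/557 3421/557 10327/557]

x' = [-2576/557, -1054/557, -2641/557]
P' = [5127/557 691/557 2661/557; 691/557 1379/557 3421/557; 2661/557 3421/557 10327/557]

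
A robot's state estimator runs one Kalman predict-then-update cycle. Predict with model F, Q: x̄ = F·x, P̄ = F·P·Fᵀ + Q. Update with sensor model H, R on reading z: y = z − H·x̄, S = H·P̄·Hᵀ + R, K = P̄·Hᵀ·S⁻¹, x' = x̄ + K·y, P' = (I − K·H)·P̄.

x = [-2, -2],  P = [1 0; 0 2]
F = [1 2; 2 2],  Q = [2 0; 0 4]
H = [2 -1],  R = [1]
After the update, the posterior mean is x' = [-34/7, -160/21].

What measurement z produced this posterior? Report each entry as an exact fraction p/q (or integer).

z = [-2]

x̄ = F·x = [-6, -8]
P̄ = F·P·Fᵀ + Q = [11 10; 10 16]
S = H·P̄·Hᵀ + R = [21]
K = P̄·Hᵀ·S⁻¹ = [4/7; 4/21]
x' − x̄ = [8/7, 8/21] = K·y
y = (KᵀK)⁻¹·Kᵀ·(x' − x̄) = [2]
z = y + H·x̄ = [2] + [-4] = [-2]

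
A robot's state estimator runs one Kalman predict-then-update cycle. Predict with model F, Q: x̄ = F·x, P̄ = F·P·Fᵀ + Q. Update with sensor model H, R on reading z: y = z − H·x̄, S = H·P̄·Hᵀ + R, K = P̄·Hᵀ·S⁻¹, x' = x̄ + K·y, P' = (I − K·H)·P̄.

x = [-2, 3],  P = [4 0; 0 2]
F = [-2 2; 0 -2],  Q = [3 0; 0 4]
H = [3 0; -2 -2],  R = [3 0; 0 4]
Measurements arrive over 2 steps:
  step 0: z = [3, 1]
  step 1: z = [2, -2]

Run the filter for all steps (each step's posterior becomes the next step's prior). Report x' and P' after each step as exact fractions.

step 0: x' = [677/590, -534/295], P' = [287/885 -268/885; -268/885 1052/885]
step 1: x' = [20502/42181, 20272/42181], P' = [67559/210905 -62684/210905; -62684/210905 237364/210905]

step 0: x̄ = F·x = [10, -6]
step 0: P̄ = F·P·Fᵀ + Q = [27 -8; -8 12]
step 0: y = z − H·x̄ = [-27, 9]
step 0: S = H·P̄·Hᵀ + R = [246 -114; -114 96]
step 0: K = P̄·Hᵀ·S⁻¹ = [287/885 -19/1770; -268/885 -392/885]
step 0: x' = x̄ + K·y = [677/590, -534/295]
step 0: P' = (I − K·H)·P̄ = [287/885 -268/885; -268/885 1052/885]
step 1: x̄ = F·x = [-349/59, 1068/295]
step 1: P̄ = F·P·Fᵀ + Q = [677/59 -352/59; -352/59 7748/885]
step 1: y = z − H·x̄ = [1165/59, -1944/295]
step 1: S = H·P̄·Hᵀ + R = [6270/59 -1950/59; -1950/59 32912/885]
step 1: K = P̄·Hᵀ·S⁻¹ = [67559/210905 -975/84362; -62684/210905 -17468/42181]
step 1: x' = x̄ + K·y = [20502/42181, 20272/42181]
step 1: P' = (I − K·H)·P̄ = [67559/210905 -62684/210905; -62684/210905 237364/210905]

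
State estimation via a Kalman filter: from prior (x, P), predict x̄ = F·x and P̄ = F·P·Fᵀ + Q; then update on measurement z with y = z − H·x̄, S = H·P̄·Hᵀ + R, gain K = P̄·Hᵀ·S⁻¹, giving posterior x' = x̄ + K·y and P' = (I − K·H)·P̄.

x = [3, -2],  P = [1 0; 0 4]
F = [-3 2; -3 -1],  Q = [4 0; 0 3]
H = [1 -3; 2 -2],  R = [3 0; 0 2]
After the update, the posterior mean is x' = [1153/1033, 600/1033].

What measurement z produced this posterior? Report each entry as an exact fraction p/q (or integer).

z = [-2, 2]

x̄ = F·x = [-13, -7]
P̄ = F·P·Fᵀ + Q = [29 1; 1 16]
S = H·P̄·Hᵀ + R = [170 146; 146 174]
K = P̄·Hᵀ·S⁻¹ = [-913/2066 1431/2066; -1899/4132 881/4132]
x' − x̄ = [14582/1033, 7831/1033] = K·y
y = (KᵀK)⁻¹·Kᵀ·(x' − x̄) = [-10, 14]
z = y + H·x̄ = [-10, 14] + [8, -12] = [-2, 2]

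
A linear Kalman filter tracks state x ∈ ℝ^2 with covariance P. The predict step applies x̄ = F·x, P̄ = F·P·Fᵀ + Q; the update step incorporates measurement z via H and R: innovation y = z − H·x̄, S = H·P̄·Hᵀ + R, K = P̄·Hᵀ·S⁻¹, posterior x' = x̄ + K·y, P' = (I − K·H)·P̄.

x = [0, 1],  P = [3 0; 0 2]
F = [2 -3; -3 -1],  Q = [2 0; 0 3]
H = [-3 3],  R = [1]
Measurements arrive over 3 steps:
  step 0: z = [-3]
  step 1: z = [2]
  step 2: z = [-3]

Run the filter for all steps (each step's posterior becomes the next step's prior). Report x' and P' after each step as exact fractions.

step 0: x' = [-1191/793, -1981/793], P' = [7952/793 7908/793; 7908/793 7952/793]
step 1: x' = [1367784/344255, 3196039/688510], P' = [1762796/344255 1773513/344255; 1773513/344255 3644873/688510]
step 2: x' = [-283205739/79420102, -182137577/39710051], P' = [401335299/79420102 201779064/39710051; 201779064/39710051 829172575/158840204]

step 0: x̄ = F·x = [-3, -1]
step 0: P̄ = F·P·Fᵀ + Q = [32 -12; -12 32]
step 0: y = z − H·x̄ = [-9]
step 0: S = H·P̄·Hᵀ + R = [793]
step 0: K = P̄·Hᵀ·S⁻¹ = [-132/793; 132/793]
step 0: x' = x̄ + K·y = [-1191/793, -1981/793]
step 0: P' = (I − K·H)·P̄ = [7952/793 7908/793; 7908/793 7952/793]
step 1: x̄ = F·x = [3561/793, 5554/793]
step 1: P̄ = F·P·Fᵀ + Q = [10066/793 31500/793; 31500/793 129347/793]
step 1: y = z − H·x̄ = [-4393/793]
step 1: S = H·P̄·Hᵀ + R = [688510/793]
step 1: K = P̄·Hᵀ·S⁻¹ = [32151/344255; 293541/688510]
step 1: x' = x̄ + K·y = [1367784/344255, 3196039/688510]
step 1: P' = (I − K·H)·P̄ = [1762796/344255 1773513/344255; 1773513/344255 3644873/688510]
step 2: x̄ = F·x = [-4116981/688510, -11402743/688510]
step 2: P̄ = F·P·Fᵀ + Q = [5718933/688510 14610249/688510; 14610249/688510 58722887/688510]
step 2: y = z − H·x̄ = [9895878/344255]
step 2: S = H·P̄·Hᵀ + R = [158840204/344255]
step 2: K = P̄·Hᵀ·S⁻¹ = [6668487/79420102; 66168957/158840204]
step 2: x' = x̄ + K·y = [-283205739/79420102, -182137577/39710051]
step 2: P' = (I − K·H)·P̄ = [401335299/79420102 201779064/39710051; 201779064/39710051 829172575/158840204]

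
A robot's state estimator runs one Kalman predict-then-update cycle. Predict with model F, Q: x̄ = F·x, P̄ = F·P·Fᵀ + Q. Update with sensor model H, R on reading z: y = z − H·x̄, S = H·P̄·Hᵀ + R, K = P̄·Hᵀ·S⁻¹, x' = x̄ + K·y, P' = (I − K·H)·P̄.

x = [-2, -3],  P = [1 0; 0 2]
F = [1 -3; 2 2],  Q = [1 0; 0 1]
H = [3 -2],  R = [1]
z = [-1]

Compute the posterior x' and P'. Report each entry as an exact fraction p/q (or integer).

x' = [-889/353, -1178/353]
P' = [660/353 950/353; 950/353 1453/353]

x̄ = F·x = [7, -10]
P̄ = F·P·Fᵀ + Q = [20 -10; -10 13]
y = z − H·x̄ = [-42]
S = H·P̄·Hᵀ + R = [353]
K = P̄·Hᵀ·S⁻¹ = [80/353; -56/353]
x' = x̄ + K·y = [-889/353, -1178/353]
P' = (I − K·H)·P̄ = [660/353 950/353; 950/353 1453/353]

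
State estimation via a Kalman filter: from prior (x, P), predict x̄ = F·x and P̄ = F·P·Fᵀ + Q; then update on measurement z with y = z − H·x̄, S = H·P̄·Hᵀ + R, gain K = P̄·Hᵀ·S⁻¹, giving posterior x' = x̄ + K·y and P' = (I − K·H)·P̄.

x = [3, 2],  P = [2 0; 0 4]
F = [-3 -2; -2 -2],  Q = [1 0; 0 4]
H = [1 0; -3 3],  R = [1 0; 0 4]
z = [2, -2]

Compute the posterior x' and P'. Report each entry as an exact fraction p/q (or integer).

x' = [352/219, 218/219]
P' = [1904/1971 1876/1971; 1876/1971 2660/1971]

x̄ = F·x = [-13, -10]
P̄ = F·P·Fᵀ + Q = [35 28; 28 28]
y = z − H·x̄ = [15, -11]
S = H·P̄·Hᵀ + R = [36 -21; -21 67]
K = P̄·Hᵀ·S⁻¹ = [1904/1971 -7/657; 1876/1971 196/657]
x' = x̄ + K·y = [352/219, 218/219]
P' = (I − K·H)·P̄ = [1904/1971 1876/1971; 1876/1971 2660/1971]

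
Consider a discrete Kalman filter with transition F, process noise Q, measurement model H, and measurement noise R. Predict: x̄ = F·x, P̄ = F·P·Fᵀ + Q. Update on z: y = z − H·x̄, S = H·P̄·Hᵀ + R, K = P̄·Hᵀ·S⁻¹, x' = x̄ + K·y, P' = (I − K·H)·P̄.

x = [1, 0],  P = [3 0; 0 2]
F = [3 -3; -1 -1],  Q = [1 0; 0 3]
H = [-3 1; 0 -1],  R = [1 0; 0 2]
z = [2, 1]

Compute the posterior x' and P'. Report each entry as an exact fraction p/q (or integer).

x̄ = F·x = [3, -1]
P̄ = F·P·Fᵀ + Q = [46 -3; -3 8]
y = z − H·x̄ = [12, 0]
S = H·P̄·Hᵀ + R = [441 -17; -17 10]
K = P̄·Hᵀ·S⁻¹ = [-1359/4121 -1074/4121; 34/4121 -3239/4121]
x' = x̄ + K·y = [-3945/4121, -3713/4121]
P' = (I − K·H)·P̄ = [1169/4121 2148/4121; 2148/4121 6478/4121]

x' = [-3945/4121, -3713/4121]
P' = [1169/4121 2148/4121; 2148/4121 6478/4121]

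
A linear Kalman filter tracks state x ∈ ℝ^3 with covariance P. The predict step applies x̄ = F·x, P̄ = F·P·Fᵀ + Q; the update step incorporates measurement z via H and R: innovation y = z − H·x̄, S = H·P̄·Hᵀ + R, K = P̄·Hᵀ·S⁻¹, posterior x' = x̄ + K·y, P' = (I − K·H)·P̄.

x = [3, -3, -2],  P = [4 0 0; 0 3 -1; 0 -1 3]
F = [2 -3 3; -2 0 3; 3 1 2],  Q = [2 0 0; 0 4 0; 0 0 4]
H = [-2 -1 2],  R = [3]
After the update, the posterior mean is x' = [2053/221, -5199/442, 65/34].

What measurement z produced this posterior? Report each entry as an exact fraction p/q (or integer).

x̄ = F·x = [9, -12, 2]
P̄ = F·P·Fᵀ + Q = [90 20 36; 20 47 -9; 36 -9 51]
S = H·P̄·Hᵀ + R = [442]
K = P̄·Hᵀ·S⁻¹ = [-64/221; -105/442; 3/34]
x' − x̄ = [64/221, 105/442, -3/34] = K·y
y = (KᵀK)⁻¹·Kᵀ·(x' − x̄) = [-1]
z = y + H·x̄ = [-1] + [-2] = [-3]

z = [-3]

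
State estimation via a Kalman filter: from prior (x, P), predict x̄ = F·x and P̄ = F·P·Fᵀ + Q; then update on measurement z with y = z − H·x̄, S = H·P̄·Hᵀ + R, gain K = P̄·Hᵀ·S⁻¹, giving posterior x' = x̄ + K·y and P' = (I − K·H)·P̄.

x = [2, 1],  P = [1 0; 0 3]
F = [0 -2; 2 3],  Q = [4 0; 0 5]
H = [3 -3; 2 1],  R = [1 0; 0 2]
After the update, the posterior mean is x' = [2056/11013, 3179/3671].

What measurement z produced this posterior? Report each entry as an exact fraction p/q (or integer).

z = [-2, 1]

x̄ = F·x = [-2, 7]
P̄ = F·P·Fᵀ + Q = [16 -18; -18 36]
S = H·P̄·Hᵀ + R = [793 42; 42 30]
K = P̄·Hᵀ·S⁻¹ = [412/3671 3409/11013; -810/3671 1134/3671]
x' − x̄ = [24082/11013, -22518/3671] = K·y
y = (KᵀK)⁻¹·Kᵀ·(x' − x̄) = [25, -2]
z = y + H·x̄ = [25, -2] + [-27, 3] = [-2, 1]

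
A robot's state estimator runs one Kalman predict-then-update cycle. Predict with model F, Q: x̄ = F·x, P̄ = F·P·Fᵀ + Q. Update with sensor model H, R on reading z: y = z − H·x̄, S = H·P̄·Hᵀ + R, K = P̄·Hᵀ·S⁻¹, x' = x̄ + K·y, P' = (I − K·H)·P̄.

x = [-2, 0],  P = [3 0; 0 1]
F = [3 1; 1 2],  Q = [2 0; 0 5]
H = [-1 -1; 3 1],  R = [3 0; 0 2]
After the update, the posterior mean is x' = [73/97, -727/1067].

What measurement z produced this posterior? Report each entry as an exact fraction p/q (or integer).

z = [1, 2]

x̄ = F·x = [-6, -2]
P̄ = F·P·Fᵀ + Q = [30 11; 11 12]
S = H·P̄·Hᵀ + R = [67 -146; -146 350]
K = P̄·Hᵀ·S⁻¹ = [18/97 71/194; -740/1067 -343/2134]
x' − x̄ = [655/97, 1407/1067] = K·y
y = (KᵀK)⁻¹·Kᵀ·(x' − x̄) = [-7, 22]
z = y + H·x̄ = [-7, 22] + [8, -20] = [1, 2]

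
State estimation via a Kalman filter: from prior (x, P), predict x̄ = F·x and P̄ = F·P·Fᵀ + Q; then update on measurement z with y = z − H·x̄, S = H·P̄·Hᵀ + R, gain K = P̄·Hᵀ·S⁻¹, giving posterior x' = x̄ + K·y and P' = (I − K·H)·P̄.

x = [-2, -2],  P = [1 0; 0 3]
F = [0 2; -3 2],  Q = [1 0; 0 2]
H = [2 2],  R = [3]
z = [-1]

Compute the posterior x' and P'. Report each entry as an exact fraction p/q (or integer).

x̄ = F·x = [-4, 2]
P̄ = F·P·Fᵀ + Q = [13 12; 12 23]
y = z − H·x̄ = [3]
S = H·P̄·Hᵀ + R = [243]
K = P̄·Hᵀ·S⁻¹ = [50/243; 70/243]
x' = x̄ + K·y = [-274/81, 232/81]
P' = (I − K·H)·P̄ = [659/243 -584/243; -584/243 689/243]

x' = [-274/81, 232/81]
P' = [659/243 -584/243; -584/243 689/243]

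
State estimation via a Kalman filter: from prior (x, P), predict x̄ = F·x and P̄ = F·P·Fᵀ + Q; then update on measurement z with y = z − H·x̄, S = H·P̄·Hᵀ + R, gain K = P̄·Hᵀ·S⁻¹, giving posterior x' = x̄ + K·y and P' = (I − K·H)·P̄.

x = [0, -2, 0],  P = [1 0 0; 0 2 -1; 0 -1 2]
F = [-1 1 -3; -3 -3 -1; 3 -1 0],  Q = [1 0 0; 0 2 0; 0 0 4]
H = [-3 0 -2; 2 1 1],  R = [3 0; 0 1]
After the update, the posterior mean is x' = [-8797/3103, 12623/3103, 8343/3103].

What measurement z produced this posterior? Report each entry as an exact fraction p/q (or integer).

x̄ = F·x = [-2, 6, 2]
P̄ = F·P·Fᵀ + Q = [28 -5 -8; -5 25 -4; -8 -4 15]
S = H·P̄·Hᵀ + R = [219 -119; -119 93]
K = P̄·Hᵀ·S⁻¹ = [-1207/6206 1325/6206; 1724/3103 2573/3103; -1153/6206 -1809/6206]
x' − x̄ = [-2591/3103, -5995/3103, 2137/3103] = K·y
y = (KᵀK)⁻¹·Kᵀ·(x' − x̄) = [1, -3]
z = y + H·x̄ = [1, -3] + [2, 4] = [3, 1]

z = [3, 1]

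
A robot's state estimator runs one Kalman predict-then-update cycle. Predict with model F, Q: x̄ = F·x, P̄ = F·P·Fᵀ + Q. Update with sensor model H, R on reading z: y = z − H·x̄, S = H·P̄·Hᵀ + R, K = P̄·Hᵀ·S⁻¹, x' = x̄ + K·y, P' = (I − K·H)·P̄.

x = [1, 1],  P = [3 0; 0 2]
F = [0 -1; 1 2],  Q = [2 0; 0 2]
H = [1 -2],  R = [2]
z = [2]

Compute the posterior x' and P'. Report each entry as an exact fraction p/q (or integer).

x' = [17/37, -24/37]
P' = [76/37 32/37; 32/37 31/37]

x̄ = F·x = [-1, 3]
P̄ = F·P·Fᵀ + Q = [4 -4; -4 13]
y = z − H·x̄ = [9]
S = H·P̄·Hᵀ + R = [74]
K = P̄·Hᵀ·S⁻¹ = [6/37; -15/37]
x' = x̄ + K·y = [17/37, -24/37]
P' = (I − K·H)·P̄ = [76/37 32/37; 32/37 31/37]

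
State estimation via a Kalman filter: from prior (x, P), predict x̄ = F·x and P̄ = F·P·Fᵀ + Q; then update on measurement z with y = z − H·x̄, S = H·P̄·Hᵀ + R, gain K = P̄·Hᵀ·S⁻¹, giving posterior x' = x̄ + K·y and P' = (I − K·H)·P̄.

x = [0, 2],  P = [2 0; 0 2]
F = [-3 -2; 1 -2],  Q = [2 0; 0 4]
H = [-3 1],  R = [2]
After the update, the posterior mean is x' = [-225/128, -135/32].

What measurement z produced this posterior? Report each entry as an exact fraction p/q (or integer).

x̄ = F·x = [-4, -4]
P̄ = F·P·Fᵀ + Q = [28 2; 2 14]
S = H·P̄·Hᵀ + R = [256]
K = P̄·Hᵀ·S⁻¹ = [-41/128; 1/32]
x' − x̄ = [287/128, -7/32] = K·y
y = (KᵀK)⁻¹·Kᵀ·(x' − x̄) = [-7]
z = y + H·x̄ = [-7] + [8] = [1]

z = [1]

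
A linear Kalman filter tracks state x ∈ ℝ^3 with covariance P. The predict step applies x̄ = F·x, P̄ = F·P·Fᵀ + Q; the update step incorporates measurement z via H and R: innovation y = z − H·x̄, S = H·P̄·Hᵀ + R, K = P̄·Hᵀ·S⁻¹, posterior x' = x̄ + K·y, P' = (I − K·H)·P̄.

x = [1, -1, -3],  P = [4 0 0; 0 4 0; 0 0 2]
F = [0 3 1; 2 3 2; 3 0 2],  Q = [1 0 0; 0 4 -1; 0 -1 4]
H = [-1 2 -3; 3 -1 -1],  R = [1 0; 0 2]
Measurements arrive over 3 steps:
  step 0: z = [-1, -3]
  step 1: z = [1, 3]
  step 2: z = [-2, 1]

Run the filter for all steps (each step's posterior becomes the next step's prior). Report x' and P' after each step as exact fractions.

step 0: x̄ = F·x = [-6, -7, -3]
step 0: P̄ = F·P·Fᵀ + Q = [39 40 4; 40 64 31; 4 31 48]
step 0: y = z − H·x̄ = [-2, 5]
step 0: S = H·P̄·Hᵀ + R = [220 178; 178 263]
step 0: K = P̄·Hᵀ·S⁻¹ = [-5367/26176 5449/13088; -5765/26176 3195/13088; -2673/6544 71/3272]
step 0: x' = x̄ + K·y = [-11479/3272, -17469/3272, -1697/818]
step 0: P' = (I − K·H)·P̄ = [380953/26176 747755/26176 93327/6544; 747755/26176 1486689/26176 185949/6544; 93327/6544 185949/6544 23437/1636]
step 1: x̄ = F·x = [-59195/3272, -88941/3272, -48013/3272]
step 1: P̄ = F·P·Fᵀ + Q = [18244145/26176 26057495/26176 13062479/26176; 26057495/26176 37393761/26176 18685161/26176; 13062479/26176 18685161/26176 9512945/26176]
step 1: y = z − H·x̄ = [-2760/409, 50447/3272]
step 1: S = H·P̄·Hᵀ + R = [52888/409 -274583/1636; -274583/1636 13806841/26176]
step 1: K = P̄·Hᵀ·S⁻¹ = [-3226927/18386004 4940917/4596501; -155758607/1048002228 406859987/262000557; -1132337/3064334 1039349/1532167]
step 1: x' = x̄ + K·y = [-236167/707154, -90179531/40307778, -202908/117859]
step 1: P' = (I − K·H)·P̄ = [123792441/6128668 718392859/18386004 59368629/3064334; 718392859/18386004 79912706267/1048002228 116016353/3064334; 59368629/3064334 116016353/3064334 28966069/1532167]
step 2: x̄ = F·x = [-113311043/13435926, -20773843/1919418, -1047799/235718]
step 2: P̄ = F·P·Fᵀ + Q = [108682300687/116444692 22257726561/16634956 4135315139/6128668; 22257726561/16634956 32020253285/16634956 847832925/875524; 4135315139/6128668 847832925/875524 3026950841/6128668]
step 2: y = z − H·x̄ = [-4753787/2239321, 21175373/1919418]
step 2: S = H·P̄·Hᵀ + R = [4510666252/29111173 -963277526/4158739; -963277526/4158739 11328650169/16634956]
step 2: K = P̄·Hᵀ·S⁻¹ = [-1094793634807/6039922057940 1652454391157/1509980514485; -965096843389/6039922057940 2402984684589/1509980514485; -566335129894/1509980514485 1053419306901/1509980514485]
step 2: x' = x̄ + K·y = [24307523963717/6039922057940, 128158302736577/18119766173820, 6111700119924/1509980514485]
step 2: P' = (I − K·H)·P̄ = [125411158407977/6039922057940 242671577011439/6039922057940 30085565770809/1509980514485; 242671577011439/6039922057940 473615808168173/6039922057940 58793761347358/1509980514485; 30085565770809/1509980514485 58793761347358/1509980514485 29356097351267/1509980514485]

step 0: x' = [-11479/3272, -17469/3272, -1697/818], P' = [380953/26176 747755/26176 93327/6544; 747755/26176 1486689/26176 185949/6544; 93327/6544 185949/6544 23437/1636]
step 1: x' = [-236167/707154, -90179531/40307778, -202908/117859], P' = [123792441/6128668 718392859/18386004 59368629/3064334; 718392859/18386004 79912706267/1048002228 116016353/3064334; 59368629/3064334 116016353/3064334 28966069/1532167]
step 2: x' = [24307523963717/6039922057940, 128158302736577/18119766173820, 6111700119924/1509980514485], P' = [125411158407977/6039922057940 242671577011439/6039922057940 30085565770809/1509980514485; 242671577011439/6039922057940 473615808168173/6039922057940 58793761347358/1509980514485; 30085565770809/1509980514485 58793761347358/1509980514485 29356097351267/1509980514485]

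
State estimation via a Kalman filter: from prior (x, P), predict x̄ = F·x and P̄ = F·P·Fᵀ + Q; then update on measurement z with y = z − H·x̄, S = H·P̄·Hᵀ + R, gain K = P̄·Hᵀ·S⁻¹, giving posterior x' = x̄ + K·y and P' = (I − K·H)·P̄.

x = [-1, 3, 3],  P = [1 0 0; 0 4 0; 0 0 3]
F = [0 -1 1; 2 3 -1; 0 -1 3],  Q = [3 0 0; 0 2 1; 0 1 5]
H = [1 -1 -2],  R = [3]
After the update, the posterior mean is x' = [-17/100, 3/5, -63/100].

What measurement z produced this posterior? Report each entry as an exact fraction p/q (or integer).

z = [1]

x̄ = F·x = [0, 4, 6]
P̄ = F·P·Fᵀ + Q = [10 -15 13; -15 45 -20; 13 -20 36]
S = H·P̄·Hᵀ + R = [100]
K = P̄·Hᵀ·S⁻¹ = [-1/100; -1/5; -39/100]
x' − x̄ = [-17/100, -17/5, -663/100] = K·y
y = (KᵀK)⁻¹·Kᵀ·(x' − x̄) = [17]
z = y + H·x̄ = [17] + [-16] = [1]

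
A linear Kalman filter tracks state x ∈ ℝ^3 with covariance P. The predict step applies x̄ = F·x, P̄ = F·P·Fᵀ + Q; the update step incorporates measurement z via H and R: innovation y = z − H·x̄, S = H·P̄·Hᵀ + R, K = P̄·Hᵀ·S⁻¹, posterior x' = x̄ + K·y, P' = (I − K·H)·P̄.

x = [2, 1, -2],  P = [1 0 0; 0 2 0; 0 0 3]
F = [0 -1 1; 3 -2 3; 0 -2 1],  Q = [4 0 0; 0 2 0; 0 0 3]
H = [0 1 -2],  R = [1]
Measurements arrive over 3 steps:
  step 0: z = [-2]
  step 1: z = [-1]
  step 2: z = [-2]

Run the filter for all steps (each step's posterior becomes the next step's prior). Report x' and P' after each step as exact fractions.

step 0: x̄ = F·x = [-3, -2, -4]
step 0: P̄ = F·P·Fᵀ + Q = [9 13 7; 13 46 17; 7 17 14]
step 0: y = z − H·x̄ = [-8]
step 0: S = H·P̄·Hᵀ + R = [35]
step 0: K = P̄·Hᵀ·S⁻¹ = [-1/35; 12/35; -11/35]
step 0: x' = x̄ + K·y = [-97/35, -166/35, -52/35]
step 0: P' = (I − K·H)·P̄ = [314/35 467/35 234/35; 467/35 1466/35 727/35; 234/35 727/35 369/35]
step 1: x̄ = F·x = [114/35, -23/7, 8]
step 1: P̄ = F·P·Fᵀ + Q = [521/35 -59/7 32; -59/7 393/7 -27; 32 -27 98]
step 1: y = z − H·x̄ = [128/7]
step 1: S = H·P̄·Hᵀ + R = [3900/7]
step 1: K = P̄·Hᵀ·S⁻¹ = [-13/100; 257/1300; -1561/3900]
step 1: x' = x̄ + K·y = [22/25, 107/325, 664/975]
step 1: P' = (I − K·H)·P̄ = [547/100 589/100 301/100; 589/100 44679/1300 22211/1300; 301/100 22211/1300 34097/3900]
step 2: x̄ = F·x = [343/975, 1308/325, 22/975]
step 2: P̄ = F·P·Fᵀ + Q = [12617/975 292/325 25568/975; 292/325 14906/325 461/650; 25568/975 461/650 315413/3900]
step 2: y = z − H·x̄ = [-1166/195]
step 2: S = H·P̄·Hᵀ + R = [71668/195]
step 2: K = P̄·Hᵀ·S⁻¹ = [-2513/17917; 8667/71668; -31403/71668]
step 2: x' = x̄ + K·y = [533239/447925, 2957649/895850, 2367387/895850]
step 2: P' = (I − K·H)·P̄ = [2557831/447925 3194773/447925 1628799/447925; 3194773/447925 72545261/1791700 36164293/1791700; 1628799/447925 36164293/1791700 4618671/447925]

step 0: x' = [-97/35, -166/35, -52/35], P' = [314/35 467/35 234/35; 467/35 1466/35 727/35; 234/35 727/35 369/35]
step 1: x' = [22/25, 107/325, 664/975], P' = [547/100 589/100 301/100; 589/100 44679/1300 22211/1300; 301/100 22211/1300 34097/3900]
step 2: x' = [533239/447925, 2957649/895850, 2367387/895850], P' = [2557831/447925 3194773/447925 1628799/447925; 3194773/447925 72545261/1791700 36164293/1791700; 1628799/447925 36164293/1791700 4618671/447925]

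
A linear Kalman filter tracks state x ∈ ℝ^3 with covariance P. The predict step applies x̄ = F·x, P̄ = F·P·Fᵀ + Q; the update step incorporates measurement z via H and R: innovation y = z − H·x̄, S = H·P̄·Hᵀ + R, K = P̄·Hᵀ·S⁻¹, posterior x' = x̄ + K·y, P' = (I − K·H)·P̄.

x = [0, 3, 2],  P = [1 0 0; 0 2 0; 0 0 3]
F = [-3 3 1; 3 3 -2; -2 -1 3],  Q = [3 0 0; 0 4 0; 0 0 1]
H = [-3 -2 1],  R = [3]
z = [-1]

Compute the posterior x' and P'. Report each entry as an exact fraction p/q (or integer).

x̄ = F·x = [11, 5, 3]
P̄ = F·P·Fᵀ + Q = [33 3 9; 3 43 -30; 9 -30 34]
y = z − H·x̄ = [39]
S = H·P̄·Hᵀ + R = [608]
K = P̄·Hᵀ·S⁻¹ = [-3/19; -125/608; 67/608]
x' = x̄ + K·y = [92/19, -1835/608, 4437/608]
P' = (I − K·H)·P̄ = [339/19 -318/19 372/19; -318/19 10519/608 -9865/608; 372/19 -9865/608 16183/608]

x' = [92/19, -1835/608, 4437/608]
P' = [339/19 -318/19 372/19; -318/19 10519/608 -9865/608; 372/19 -9865/608 16183/608]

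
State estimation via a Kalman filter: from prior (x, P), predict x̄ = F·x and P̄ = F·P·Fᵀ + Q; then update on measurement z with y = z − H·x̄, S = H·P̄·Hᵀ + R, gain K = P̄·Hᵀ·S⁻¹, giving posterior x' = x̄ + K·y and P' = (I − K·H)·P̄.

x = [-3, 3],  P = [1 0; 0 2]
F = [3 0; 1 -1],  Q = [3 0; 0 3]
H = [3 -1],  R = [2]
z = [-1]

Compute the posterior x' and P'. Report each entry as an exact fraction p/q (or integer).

x̄ = F·x = [-9, -6]
P̄ = F·P·Fᵀ + Q = [12 3; 3 6]
y = z − H·x̄ = [20]
S = H·P̄·Hᵀ + R = [98]
K = P̄·Hᵀ·S⁻¹ = [33/98; 3/98]
x' = x̄ + K·y = [-111/49, -264/49]
P' = (I − K·H)·P̄ = [87/98 195/98; 195/98 579/98]

x' = [-111/49, -264/49]
P' = [87/98 195/98; 195/98 579/98]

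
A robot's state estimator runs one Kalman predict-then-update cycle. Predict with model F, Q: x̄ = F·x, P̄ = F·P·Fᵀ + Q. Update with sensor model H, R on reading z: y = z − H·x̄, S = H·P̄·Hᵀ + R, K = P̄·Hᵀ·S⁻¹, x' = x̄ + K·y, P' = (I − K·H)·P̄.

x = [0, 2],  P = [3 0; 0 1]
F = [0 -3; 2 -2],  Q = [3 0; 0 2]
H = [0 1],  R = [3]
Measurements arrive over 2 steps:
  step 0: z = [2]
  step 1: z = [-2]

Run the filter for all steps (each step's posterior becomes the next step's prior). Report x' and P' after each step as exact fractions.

step 0: x' = [-30/7, 8/7], P' = [72/7 6/7; 6/7 18/7]
step 1: x' = [-552/347, -880/347], P' = [8331/347 216/347; 216/347 978/347]

step 0: x̄ = F·x = [-6, -4]
step 0: P̄ = F·P·Fᵀ + Q = [12 6; 6 18]
step 0: y = z − H·x̄ = [6]
step 0: S = H·P̄·Hᵀ + R = [21]
step 0: K = P̄·Hᵀ·S⁻¹ = [2/7; 6/7]
step 0: x' = x̄ + K·y = [-30/7, 8/7]
step 0: P' = (I − K·H)·P̄ = [72/7 6/7; 6/7 18/7]
step 1: x̄ = F·x = [-24/7, -76/7]
step 1: P̄ = F·P·Fᵀ + Q = [183/7 72/7; 72/7 326/7]
step 1: y = z − H·x̄ = [62/7]
step 1: S = H·P̄·Hᵀ + R = [347/7]
step 1: K = P̄·Hᵀ·S⁻¹ = [72/347; 326/347]
step 1: x' = x̄ + K·y = [-552/347, -880/347]
step 1: P' = (I − K·H)·P̄ = [8331/347 216/347; 216/347 978/347]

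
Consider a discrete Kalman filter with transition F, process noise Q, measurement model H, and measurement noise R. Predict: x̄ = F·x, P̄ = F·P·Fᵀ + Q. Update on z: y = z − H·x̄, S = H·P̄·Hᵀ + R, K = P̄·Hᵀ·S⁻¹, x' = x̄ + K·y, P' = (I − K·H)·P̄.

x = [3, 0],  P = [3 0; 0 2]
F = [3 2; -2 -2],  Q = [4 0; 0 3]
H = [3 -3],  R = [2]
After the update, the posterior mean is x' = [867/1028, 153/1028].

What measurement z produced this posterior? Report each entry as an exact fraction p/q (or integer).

z = [2]

x̄ = F·x = [9, -6]
P̄ = F·P·Fᵀ + Q = [39 -26; -26 23]
S = H·P̄·Hᵀ + R = [1028]
K = P̄·Hᵀ·S⁻¹ = [195/1028; -147/1028]
x' − x̄ = [-8385/1028, 6321/1028] = K·y
y = (KᵀK)⁻¹·Kᵀ·(x' − x̄) = [-43]
z = y + H·x̄ = [-43] + [45] = [2]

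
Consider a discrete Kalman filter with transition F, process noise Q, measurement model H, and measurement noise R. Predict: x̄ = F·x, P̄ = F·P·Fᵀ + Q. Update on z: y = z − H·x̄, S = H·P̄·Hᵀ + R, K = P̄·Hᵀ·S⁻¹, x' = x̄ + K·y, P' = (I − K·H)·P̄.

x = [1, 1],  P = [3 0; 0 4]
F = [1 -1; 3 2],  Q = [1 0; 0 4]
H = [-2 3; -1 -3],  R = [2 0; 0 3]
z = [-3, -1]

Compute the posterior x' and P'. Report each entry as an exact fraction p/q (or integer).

x̄ = F·x = [0, 5]
P̄ = F·P·Fᵀ + Q = [8 1; 1 47]
y = z − H·x̄ = [-18, 14]
S = H·P̄·Hᵀ + R = [445 -404; -404 440]
K = P̄·Hᵀ·S⁻¹ = [-2541/8146 -10147/32584; 474/4073 -3517/16292]
x' = x̄ + K·y = [20447/16292, -953/8146]
P' = (I − K·H)·P̄ = [16923/32584 2253/16292; 2253/16292 1383/8146]

x' = [20447/16292, -953/8146]
P' = [16923/32584 2253/16292; 2253/16292 1383/8146]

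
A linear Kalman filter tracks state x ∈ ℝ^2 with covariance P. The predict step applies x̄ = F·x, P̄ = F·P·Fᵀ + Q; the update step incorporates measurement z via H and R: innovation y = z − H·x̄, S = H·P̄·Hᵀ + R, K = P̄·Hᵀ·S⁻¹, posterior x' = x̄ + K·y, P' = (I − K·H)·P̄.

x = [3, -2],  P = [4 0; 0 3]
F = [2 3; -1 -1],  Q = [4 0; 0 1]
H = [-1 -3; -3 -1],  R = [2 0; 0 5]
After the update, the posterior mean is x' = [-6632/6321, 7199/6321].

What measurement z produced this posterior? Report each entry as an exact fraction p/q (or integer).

z = [-3, 2]

x̄ = F·x = [0, -1]
P̄ = F·P·Fᵀ + Q = [47 -17; -17 8]
S = H·P̄·Hᵀ + R = [19 -5; -5 334]
K = P̄·Hᵀ·S⁻¹ = [716/6321 -2336/6321; -2123/6321 782/6321]
x' − x̄ = [-6632/6321, 13520/6321] = K·y
y = (KᵀK)⁻¹·Kᵀ·(x' − x̄) = [-6, 1]
z = y + H·x̄ = [-6, 1] + [3, 1] = [-3, 2]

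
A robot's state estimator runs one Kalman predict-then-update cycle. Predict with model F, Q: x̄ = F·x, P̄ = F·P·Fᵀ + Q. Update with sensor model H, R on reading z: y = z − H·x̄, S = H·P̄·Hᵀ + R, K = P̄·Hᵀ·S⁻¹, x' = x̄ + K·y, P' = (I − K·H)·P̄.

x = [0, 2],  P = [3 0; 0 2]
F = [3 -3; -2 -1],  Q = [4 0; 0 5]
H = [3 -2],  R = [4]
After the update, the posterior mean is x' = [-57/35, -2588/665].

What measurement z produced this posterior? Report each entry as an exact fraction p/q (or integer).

x̄ = F·x = [-6, -2]
P̄ = F·P·Fᵀ + Q = [49 -12; -12 19]
S = H·P̄·Hᵀ + R = [665]
K = P̄·Hᵀ·S⁻¹ = [9/35; -74/665]
x' − x̄ = [153/35, -1258/665] = K·y
y = (KᵀK)⁻¹·Kᵀ·(x' − x̄) = [17]
z = y + H·x̄ = [17] + [-14] = [3]

z = [3]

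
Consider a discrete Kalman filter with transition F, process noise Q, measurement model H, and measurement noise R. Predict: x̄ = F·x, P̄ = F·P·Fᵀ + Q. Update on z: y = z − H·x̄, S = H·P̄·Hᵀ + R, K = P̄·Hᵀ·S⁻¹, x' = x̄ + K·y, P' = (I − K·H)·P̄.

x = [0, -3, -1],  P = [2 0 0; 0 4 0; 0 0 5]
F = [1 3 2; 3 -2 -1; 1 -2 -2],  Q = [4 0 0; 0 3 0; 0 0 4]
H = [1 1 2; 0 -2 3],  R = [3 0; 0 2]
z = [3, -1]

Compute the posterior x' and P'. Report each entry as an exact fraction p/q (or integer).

x̄ = F·x = [-11, 7, 8]
P̄ = F·P·Fᵀ + Q = [62 -28 -42; -28 42 32; -42 32 42]
y = z − H·x̄ = [-9, -11]
S = H·P̄·Hᵀ + R = [179 66; 66 164]
K = P̄·Hᵀ·S⁻¹ = [-179/1250 -923/2500; 12/25 -3/25; 2011/6250 3107/12500]
x' = x̄ + K·y = [-113/20, 4, 237/100]
P' = (I − K·H)·P̄ = [7249/250 -62/5 -10641/1250; -62/5 6 98/25; -10641/1250 98/25 17369/6250]

x' = [-113/20, 4, 237/100]
P' = [7249/250 -62/5 -10641/1250; -62/5 6 98/25; -10641/1250 98/25 17369/6250]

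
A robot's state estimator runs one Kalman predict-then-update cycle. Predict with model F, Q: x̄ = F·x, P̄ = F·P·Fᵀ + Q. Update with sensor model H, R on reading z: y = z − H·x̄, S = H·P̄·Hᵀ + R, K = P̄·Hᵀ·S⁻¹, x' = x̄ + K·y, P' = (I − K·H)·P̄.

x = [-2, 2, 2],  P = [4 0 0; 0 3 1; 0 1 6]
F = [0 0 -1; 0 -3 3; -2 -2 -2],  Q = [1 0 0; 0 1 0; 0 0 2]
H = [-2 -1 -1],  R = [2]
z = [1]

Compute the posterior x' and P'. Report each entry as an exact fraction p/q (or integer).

x̄ = F·x = [-2, 0, -4]
P̄ = F·P·Fᵀ + Q = [7 -15 14; -15 64 -18; 14 -18 62]
y = z − H·x̄ = [-7]
S = H·P̄·Hᵀ + R = [116]
K = P̄·Hᵀ·S⁻¹ = [-13/116; -4/29; -18/29]
x' = x̄ + K·y = [-141/116, 28/29, 10/29]
P' = (I − K·H)·P̄ = [643/116 -487/29 172/29; -487/29 1792/29 -810/29; 172/29 -810/29 502/29]

x' = [-141/116, 28/29, 10/29]
P' = [643/116 -487/29 172/29; -487/29 1792/29 -810/29; 172/29 -810/29 502/29]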